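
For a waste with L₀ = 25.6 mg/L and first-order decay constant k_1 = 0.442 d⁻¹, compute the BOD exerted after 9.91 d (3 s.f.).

y_t = L₀(1 − e^(−k_1 t)) = 25.6 × (1 − e^(−0.442×9.91))
= 25.6 × (1 − 0.01252) = 25.6 × 0.9875 = 25.28 mg/L.

y ≈ 25.3 mg/L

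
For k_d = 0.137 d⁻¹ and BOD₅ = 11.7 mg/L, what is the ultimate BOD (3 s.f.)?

L₀ ≈ 23.6 mg/L

BOD₅ = L₀(1 − e^(−5k_d)) ⇒ L₀ = BOD₅ / (1 − e^(−5×0.137))
= 11.7 / (1 − 0.5041) = 11.7 / 0.4959 = 23.59 mg/L.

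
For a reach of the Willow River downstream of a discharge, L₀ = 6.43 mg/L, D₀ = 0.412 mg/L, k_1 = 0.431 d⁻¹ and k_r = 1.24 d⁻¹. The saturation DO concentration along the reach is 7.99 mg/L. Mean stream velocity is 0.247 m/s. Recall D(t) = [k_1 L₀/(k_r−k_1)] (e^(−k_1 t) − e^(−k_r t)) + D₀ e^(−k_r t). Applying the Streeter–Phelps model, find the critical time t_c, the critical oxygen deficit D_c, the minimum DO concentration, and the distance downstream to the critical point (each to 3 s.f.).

With k_r/k_1 = 2.877 and 1 − D₀(k_r−k_1)/(k_1 L₀) = 0.8797,
t_c = ln(2.877 × 0.8797) / (1.24 − 0.431) = ln(2.531) / 0.8090 = 0.9286/0.8090 = 1.148 d.
L(t_c) = L₀ e^(−k_1 t_c) = 6.43 × 0.6097 = 3.921 mg/L, and at the critical point k_r D_c = k_1 L, so D_c = (0.431/1.24) × 3.921 = 1.363 mg/L.
Minimum DO = C_s − D_c = 7.99 − 1.363 = 6.627 mg/L.
x_c = v t_c = 0.247 m/s × 1.148 d × 86400 s/d = 24500 m ≈ 24.5 km.

t_c ≈ 1.15 d; D_c ≈ 1.36 mg/L; min DO ≈ 6.63 mg/L; x_c ≈ 24.5 km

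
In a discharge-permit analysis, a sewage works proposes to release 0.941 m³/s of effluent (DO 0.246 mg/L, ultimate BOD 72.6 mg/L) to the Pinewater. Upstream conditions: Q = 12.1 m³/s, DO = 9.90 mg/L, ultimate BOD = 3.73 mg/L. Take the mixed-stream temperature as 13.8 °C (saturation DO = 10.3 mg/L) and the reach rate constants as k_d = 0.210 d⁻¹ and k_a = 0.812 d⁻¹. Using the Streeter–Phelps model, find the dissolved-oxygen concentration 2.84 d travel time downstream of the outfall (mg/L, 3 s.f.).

Mixed DO = (12.1×9.90 + 0.941×0.246)/(12.1+0.941) = 120.0/13.04 = 9.203 mg/L.
Mixed L₀ = (12.1×3.73 + 0.941×72.6)/(13.04) = 113.4/13.04 = 8.699 mg/L.
Initial deficit D₀ = C_s − DO₀ = 10.3 − 9.203 = 1.097 mg/L.
D(2.84) = [0.210×8.699/(0.812−0.210)](e^(−0.210×2.84) − e^(−0.812×2.84)) + 1.097 e^(−0.812×2.84)
= 3.035 × (0.5508 − 0.09965) + 1.097 × 0.09965 = 1.478 mg/L.
DO = 10.3 − 1.478 = 8.822 mg/L.

DO ≈ 8.82 mg/L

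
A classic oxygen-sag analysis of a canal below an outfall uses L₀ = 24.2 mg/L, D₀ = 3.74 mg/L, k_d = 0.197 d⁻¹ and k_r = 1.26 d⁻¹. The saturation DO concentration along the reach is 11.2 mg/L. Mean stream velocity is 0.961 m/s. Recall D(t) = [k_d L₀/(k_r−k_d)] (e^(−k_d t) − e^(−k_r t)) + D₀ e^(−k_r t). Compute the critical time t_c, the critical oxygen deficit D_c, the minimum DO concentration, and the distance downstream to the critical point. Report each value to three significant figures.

t_c ≈ 0.0568 d; D_c ≈ 3.74 mg/L; min DO ≈ 7.46 mg/L; x_c ≈ 4.72 km

t_c = [1/(k_r−k_d)] ln[(k_r/k_d)(1 − D₀(k_r−k_d)/(k_d L₀))]
= [1/(1.26−0.197)] ln[(1.26/0.197)(1 − 3.74×1.063/(0.197×24.2))]
= (1/1.063) ln[6.396 × 0.1661] = 0.9407 × ln(1.062) = 0.9407 × 0.06039 = 0.05681 d.
D_c = (k_d/k_r) L₀ e^(−k_d t_c) = (0.197/1.26) × 24.2 × e^(−0.197×0.05681) = 0.1563 × 24.2 × 0.9889 = 3.742 mg/L.
Minimum DO = C_s − D_c = 11.2 − 3.742 = 7.458 mg/L.
x_c = v t_c = 0.961 m/s × 0.05681 d × 86400 s/d = 4717 m ≈ 4.72 km.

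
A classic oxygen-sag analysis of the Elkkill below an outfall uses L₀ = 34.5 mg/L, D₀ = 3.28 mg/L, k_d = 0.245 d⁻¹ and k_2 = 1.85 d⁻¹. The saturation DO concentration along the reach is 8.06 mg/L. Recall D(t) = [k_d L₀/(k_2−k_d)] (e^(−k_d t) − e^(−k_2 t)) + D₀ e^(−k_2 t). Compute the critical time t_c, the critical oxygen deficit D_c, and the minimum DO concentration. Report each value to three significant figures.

t_c ≈ 0.652 d; D_c ≈ 3.89 mg/L; min DO ≈ 4.17 mg/L

At the critical point dD/dt = 0, so k_d L₀ e^(−k_d t) = k_2 D. Substituting D(t) from the Streeter–Phelps equation and solving for t gives
t_c = ln[(k_2/k_d)(1 − D₀(k_2−k_d)/(k_d L₀))] / (k_2−k_d).
Here k_2−k_d = 1.605 d⁻¹ and 1 − D₀(k_2−k_d)/(k_d L₀) = 1 − 3.28×1.605/(0.245×34.5) = 0.3772, so
t_c = ln(7.551 × 0.3772) / 1.605 = 1.047 / 1.605 = 0.6521 d.
L(t_c) = L₀ e^(−k_d t_c) = 34.5 × 0.8523 = 29.41 mg/L, and at the critical point k_2 D_c = k_d L, so D_c = (0.245/1.85) × 29.41 = 3.894 mg/L.
Minimum DO = C_s − D_c = 8.06 − 3.894 = 4.166 mg/L.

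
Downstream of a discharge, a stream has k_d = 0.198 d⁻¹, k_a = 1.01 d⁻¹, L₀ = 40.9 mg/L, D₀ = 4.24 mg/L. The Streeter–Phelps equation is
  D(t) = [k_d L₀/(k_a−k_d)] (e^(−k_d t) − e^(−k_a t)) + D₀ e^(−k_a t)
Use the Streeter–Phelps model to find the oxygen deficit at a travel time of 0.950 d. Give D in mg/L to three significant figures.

k_d L₀/(k_a−k_d) = 0.198×40.9/(1.01−0.198) = 8.098/0.8120 = 9.973 mg/L.
e^(−k_d t) = e^(−0.198×0.9500) = 0.8285; e^(−k_a t) = e^(−1.01×0.9500) = 0.3831.
D = 9.973 × (0.8285 − 0.3831) + 4.24 × 0.3831 = 4.443 + 1.624 = 6.067 mg/L.

D ≈ 6.07 mg/L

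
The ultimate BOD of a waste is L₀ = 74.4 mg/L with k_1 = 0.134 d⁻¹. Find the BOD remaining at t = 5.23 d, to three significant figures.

L ≈ 36.9 mg/L

L_t = L₀ e^(−k_1 t) = 74.4 × e^(−0.134×5.23) = 74.4 × 0.4962 = 36.92 mg/L.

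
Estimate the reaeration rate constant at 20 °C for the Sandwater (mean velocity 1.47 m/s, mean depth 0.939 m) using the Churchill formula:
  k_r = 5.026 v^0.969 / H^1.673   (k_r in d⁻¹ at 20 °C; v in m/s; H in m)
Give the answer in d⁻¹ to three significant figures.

k_r = 5.026 × 1.47^0.969 / 0.939^1.673 = 5.026 × 1.453 / 0.9001 = 8.111 d⁻¹.

k_r ≈ 8.11 d⁻¹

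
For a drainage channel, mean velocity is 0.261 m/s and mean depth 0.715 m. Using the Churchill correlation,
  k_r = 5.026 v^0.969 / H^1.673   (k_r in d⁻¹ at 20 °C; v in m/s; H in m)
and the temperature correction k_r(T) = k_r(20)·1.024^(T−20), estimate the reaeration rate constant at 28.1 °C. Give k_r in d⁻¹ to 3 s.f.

k_r(20) = 5.026 × 0.261^0.969 / 0.715^1.673 = 5.026 × 0.2721 / 0.5705 = 2.397 d⁻¹.
k_r(28.1) = 2.397 × 1.024^(28.1−20) = 2.397 × 1.212 = 2.905 d⁻¹.

k_r ≈ 2.90 d⁻¹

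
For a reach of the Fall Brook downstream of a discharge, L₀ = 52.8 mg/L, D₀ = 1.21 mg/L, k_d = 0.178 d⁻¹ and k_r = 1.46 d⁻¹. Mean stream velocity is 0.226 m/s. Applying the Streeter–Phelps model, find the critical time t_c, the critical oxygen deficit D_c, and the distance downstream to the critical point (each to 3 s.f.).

With k_r/k_d = 8.202 and 1 − D₀(k_r−k_d)/(k_d L₀) = 0.8349,
t_c = ln(8.202 × 0.8349) / (1.46 − 0.178) = ln(6.848) / 1.282 = 1.924/1.282 = 1.501 d.
L(t_c) = L₀ e^(−k_d t_c) = 52.8 × 0.7656 = 40.42 mg/L, and at the critical point k_r D_c = k_d L, so D_c = (0.178/1.46) × 40.42 = 4.928 mg/L.
x_c = v t_c = 0.226 m/s × 1.501 d × 86400 s/d = 29310 m ≈ 29.3 km.

t_c ≈ 1.50 d; D_c ≈ 4.93 mg/L; x_c ≈ 29.3 km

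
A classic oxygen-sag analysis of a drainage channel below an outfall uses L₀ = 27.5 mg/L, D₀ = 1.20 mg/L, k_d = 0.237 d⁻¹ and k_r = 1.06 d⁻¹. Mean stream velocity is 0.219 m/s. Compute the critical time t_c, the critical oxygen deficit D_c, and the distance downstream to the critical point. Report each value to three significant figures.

t_c ≈ 1.62 d; D_c ≈ 4.19 mg/L; x_c ≈ 30.7 km

At the critical point dD/dt = 0, so k_d L₀ e^(−k_d t) = k_r D. Substituting D(t) from the Streeter–Phelps equation and solving for t gives
t_c = ln[(k_r/k_d)(1 − D₀(k_r−k_d)/(k_d L₀))] / (k_r−k_d).
Here k_r−k_d = 0.8230 d⁻¹ and 1 − D₀(k_r−k_d)/(k_d L₀) = 1 − 1.20×0.8230/(0.237×27.5) = 0.8485, so
t_c = ln(4.473 × 0.8485) / 0.8230 = 1.334 / 0.8230 = 1.620 d.
L(t_c) = L₀ e^(−k_d t_c) = 27.5 × 0.6811 = 18.73 mg/L, and at the critical point k_r D_c = k_d L, so D_c = (0.237/1.06) × 18.73 = 4.188 mg/L.
x_c = v t_c = 0.219 m/s × 1.620 d × 86400 s/d = 30660 m ≈ 30.7 km.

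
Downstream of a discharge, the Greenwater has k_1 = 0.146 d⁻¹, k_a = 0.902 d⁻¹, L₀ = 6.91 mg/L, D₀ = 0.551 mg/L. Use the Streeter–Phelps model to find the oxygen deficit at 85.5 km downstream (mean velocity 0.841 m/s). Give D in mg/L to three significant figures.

D ≈ 0.853 mg/L

Travel time t = x/v = 85.5 km / (0.841 m/s) = 85500 m / 0.841 m/s = 101700 s = 1.177 d.
k_1 L₀/(k_a−k_1) = 0.146×6.91/(0.902−0.146) = 1.009/0.7560 = 1.334 mg/L.
e^(−k_1 t) = e^(−0.146×1.177) = 0.8422; e^(−k_a t) = e^(−0.902×1.177) = 0.3460.
D = 1.334 × (0.8422 − 0.3460) + 0.551 × 0.3460 = 0.6621 + 0.1906 = 0.8528 mg/L.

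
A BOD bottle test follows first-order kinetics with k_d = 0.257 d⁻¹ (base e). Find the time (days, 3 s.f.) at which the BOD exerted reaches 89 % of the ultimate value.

t ≈ 8.59 d

y/L₀ = 1 − e^(−k_d t) = 0.89 ⇒ e^(−k_d t) = 0.110
t = −ln(0.110) / 0.257 = 2.207 / 0.257 = 8.589 d.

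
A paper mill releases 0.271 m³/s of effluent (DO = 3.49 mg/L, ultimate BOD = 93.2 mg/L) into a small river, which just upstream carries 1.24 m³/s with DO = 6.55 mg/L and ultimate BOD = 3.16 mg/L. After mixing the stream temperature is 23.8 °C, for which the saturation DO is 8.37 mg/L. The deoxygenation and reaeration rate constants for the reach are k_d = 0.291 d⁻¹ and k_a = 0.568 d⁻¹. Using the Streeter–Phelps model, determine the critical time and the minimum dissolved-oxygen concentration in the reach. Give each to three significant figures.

t_c ≈ 1.97 d; minimum DO ≈ 2.79 mg/L

Mixed DO = (1.24×6.55 + 0.271×3.49)/(1.24+0.271) = 9.068/1.511 = 6.001 mg/L.
Mixed L₀ = (1.24×3.16 + 0.271×93.2)/(1.511) = 29.18/1.511 = 19.31 mg/L.
Initial deficit D₀ = C_s − DO₀ = 8.37 − 6.001 = 2.369 mg/L.
t_c = (1/0.2770) ln[(0.568/0.291)(1 − 2.369×0.2770/(0.291×19.31))] = 3.610 × ln(1.724) = 1.966 d.
D_c = (0.291/0.568) × 19.31 × e^(−0.291×1.966) = 0.5123 × 19.31 × 0.5643 = 5.582 mg/L.
Minimum DO = 8.37 − 5.582 = 2.788 mg/L.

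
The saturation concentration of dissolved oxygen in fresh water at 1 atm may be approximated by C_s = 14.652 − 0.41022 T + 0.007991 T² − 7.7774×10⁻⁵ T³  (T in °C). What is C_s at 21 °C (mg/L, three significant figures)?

C_s ≈ 8.84 mg/L

C_s = 14.652 − 0.41022×21 + 0.007991×21² − 7.7774×10⁻⁵×21³ = 8.841 mg/L.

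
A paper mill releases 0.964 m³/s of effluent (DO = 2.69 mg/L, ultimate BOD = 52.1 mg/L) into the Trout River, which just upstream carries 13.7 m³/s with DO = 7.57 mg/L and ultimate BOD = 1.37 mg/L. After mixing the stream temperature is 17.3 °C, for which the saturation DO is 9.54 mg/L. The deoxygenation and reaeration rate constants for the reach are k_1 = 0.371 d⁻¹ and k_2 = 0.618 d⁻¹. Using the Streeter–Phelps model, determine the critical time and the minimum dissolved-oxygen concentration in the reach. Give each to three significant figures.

t_c ≈ 0.480 d; minimum DO ≈ 7.18 mg/L

Mixed DO = (13.7×7.57 + 0.964×2.69)/(13.7+0.964) = 106.3/14.66 = 7.249 mg/L.
Mixed L₀ = (13.7×1.37 + 0.964×52.1)/(14.66) = 68.99/14.66 = 4.705 mg/L.
Initial deficit D₀ = C_s − DO₀ = 9.54 − 7.249 = 2.291 mg/L.
t_c = (1/0.2470) ln[(0.618/0.371)(1 − 2.291×0.2470/(0.371×4.705))] = 4.049 × ln(1.126) = 0.4797 d.
D_c = (0.371/0.618) × 4.705 × e^(−0.371×0.4797) = 0.6003 × 4.705 × 0.8370 = 2.364 mg/L.
Minimum DO = 9.54 − 2.364 = 7.176 mg/L.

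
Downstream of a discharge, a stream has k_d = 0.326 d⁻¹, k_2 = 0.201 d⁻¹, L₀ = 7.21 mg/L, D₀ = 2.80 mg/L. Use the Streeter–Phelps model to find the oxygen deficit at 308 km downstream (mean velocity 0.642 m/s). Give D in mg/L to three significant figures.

D ≈ 4.00 mg/L

Travel time t = x/v = 308 km / (0.642 m/s) = 308000 m / 0.642 m/s = 479800 s = 5.553 d.
k_d L₀/(k_2−k_d) = 0.326×7.21/(0.201−0.326) = 2.350/-0.1250 = -18.80 mg/L.
e^(−k_d t) = e^(−0.326×5.553) = 0.1636; e^(−k_2 t) = e^(−0.201×5.553) = 0.3276.
D = -18.80 × (0.1636 − 0.3276) + 2.80 × 0.3276 = 3.083 + 0.9172 = 4.000 mg/L.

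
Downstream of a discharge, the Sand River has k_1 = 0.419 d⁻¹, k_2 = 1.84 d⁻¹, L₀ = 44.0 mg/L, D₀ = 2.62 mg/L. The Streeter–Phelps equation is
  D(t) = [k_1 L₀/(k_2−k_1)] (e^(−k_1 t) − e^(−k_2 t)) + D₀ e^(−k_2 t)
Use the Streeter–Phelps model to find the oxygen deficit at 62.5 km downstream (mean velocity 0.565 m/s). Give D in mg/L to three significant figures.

D ≈ 6.61 mg/L

Travel time t = x/v = 62.5 km / (0.565 m/s) = 62500 m / 0.565 m/s = 110600 s = 1.280 d.
k_1 L₀/(k_2−k_1) = 0.419×44.0/(1.84−0.419) = 18.44/1.421 = 12.97 mg/L.
e^(−k_1 t) = e^(−0.419×1.280) = 0.5848; e^(−k_2 t) = e^(−1.84×1.280) = 0.09482.
D = 12.97 × (0.5848 − 0.09482) + 2.62 × 0.09482 = 6.357 + 0.2484 = 6.606 mg/L.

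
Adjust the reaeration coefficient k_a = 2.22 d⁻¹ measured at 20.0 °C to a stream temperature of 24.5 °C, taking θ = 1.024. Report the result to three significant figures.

k_a(T₂) = k_a(T₁) · θ^(T₂−T₁) = 2.22 × 1.024^(24.5−20.0)
= 2.22 × 1.024^4.50 = 2.22 × 1.113 = 2.470 d⁻¹.

k_a ≈ 2.47 d⁻¹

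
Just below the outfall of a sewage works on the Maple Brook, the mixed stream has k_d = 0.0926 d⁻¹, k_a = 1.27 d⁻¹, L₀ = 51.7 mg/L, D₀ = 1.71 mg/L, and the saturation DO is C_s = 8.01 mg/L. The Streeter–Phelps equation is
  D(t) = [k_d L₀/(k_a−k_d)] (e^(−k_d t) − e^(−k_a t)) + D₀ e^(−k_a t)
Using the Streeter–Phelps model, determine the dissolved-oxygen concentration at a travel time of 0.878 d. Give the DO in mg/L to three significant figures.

DO ≈ 5.03 mg/L

k_d L₀/(k_a−k_d) = 0.0926×51.7/(1.27−0.0926) = 4.787/1.177 = 4.066 mg/L.
e^(−k_d t) = e^(−0.0926×0.8780) = 0.9219; e^(−k_a t) = e^(−1.27×0.8780) = 0.3279.
D = 4.066 × (0.9219 − 0.3279) + 1.71 × 0.3279 = 2.415 + 0.5607 = 2.976 mg/L.
DO = C_s − D = 8.01 − 2.976 = 5.034 mg/L.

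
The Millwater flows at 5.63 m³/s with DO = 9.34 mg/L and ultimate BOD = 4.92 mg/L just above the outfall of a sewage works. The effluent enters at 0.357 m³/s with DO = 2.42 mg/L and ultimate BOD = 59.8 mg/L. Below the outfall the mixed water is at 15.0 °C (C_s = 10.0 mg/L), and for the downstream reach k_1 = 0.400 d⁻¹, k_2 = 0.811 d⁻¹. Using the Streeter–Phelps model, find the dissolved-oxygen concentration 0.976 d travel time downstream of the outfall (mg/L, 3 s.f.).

Mixed DO = (5.63×9.34 + 0.357×2.42)/(5.63+0.357) = 53.45/5.987 = 8.927 mg/L.
Mixed L₀ = (5.63×4.92 + 0.357×59.8)/(5.987) = 49.05/5.987 = 8.192 mg/L.
Initial deficit D₀ = C_s − DO₀ = 10.0 − 8.927 = 1.073 mg/L.
D(0.976) = [0.400×8.192/(0.811−0.400)](e^(−0.400×0.976) − e^(−0.811×0.976)) + 1.073 e^(−0.811×0.976)
= 7.973 × (0.6768 − 0.4531) + 1.073 × 0.4531 = 2.269 mg/L.
DO = 10.0 − 2.269 = 7.731 mg/L.

DO ≈ 7.73 mg/L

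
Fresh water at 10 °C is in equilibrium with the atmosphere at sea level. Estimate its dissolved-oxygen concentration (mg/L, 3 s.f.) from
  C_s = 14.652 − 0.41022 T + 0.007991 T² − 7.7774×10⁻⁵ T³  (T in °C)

C_s = 14.652 − 0.41022×10 + 0.007991×10² − 7.7774×10⁻⁵×10³ = 11.27 mg/L.

C_s ≈ 11.3 mg/L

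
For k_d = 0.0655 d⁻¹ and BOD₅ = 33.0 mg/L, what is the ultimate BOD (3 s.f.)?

L₀ ≈ 118 mg/L

BOD₅ = L₀(1 − e^(−5k_d)) ⇒ L₀ = BOD₅ / (1 − e^(−5×0.0655))
= 33.0 / (1 − 0.7207) = 33.0 / 0.2793 = 118.2 mg/L.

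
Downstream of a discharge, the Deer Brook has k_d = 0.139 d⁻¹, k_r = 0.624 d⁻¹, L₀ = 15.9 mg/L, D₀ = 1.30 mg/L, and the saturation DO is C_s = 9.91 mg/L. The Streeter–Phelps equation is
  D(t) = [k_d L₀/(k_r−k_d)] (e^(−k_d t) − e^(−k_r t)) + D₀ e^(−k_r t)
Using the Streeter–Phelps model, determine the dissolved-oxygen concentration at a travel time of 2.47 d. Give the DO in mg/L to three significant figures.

DO ≈ 7.37 mg/L

k_d L₀/(k_r−k_d) = 0.139×15.9/(0.624−0.139) = 2.210/0.4850 = 4.557 mg/L.
e^(−k_d t) = e^(−0.139×2.470) = 0.7094; e^(−k_r t) = e^(−0.624×2.470) = 0.2141.
D = 4.557 × (0.7094 − 0.2141) + 1.30 × 0.2141 = 2.257 + 0.2783 = 2.535 mg/L.
DO = C_s − D = 9.91 − 2.535 = 7.375 mg/L.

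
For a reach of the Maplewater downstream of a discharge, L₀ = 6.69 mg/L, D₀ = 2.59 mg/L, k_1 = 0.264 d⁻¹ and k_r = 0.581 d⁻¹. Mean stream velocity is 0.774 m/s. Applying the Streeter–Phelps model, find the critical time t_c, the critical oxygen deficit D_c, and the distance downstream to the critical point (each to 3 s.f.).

t_c ≈ 0.516 d; D_c ≈ 2.65 mg/L; x_c ≈ 34.5 km

With k_r/k_1 = 2.201 and 1 − D₀(k_r−k_1)/(k_1 L₀) = 0.5351,
t_c = ln(2.201 × 0.5351) / (0.581 − 0.264) = ln(1.178) / 0.3170 = 0.1636/0.3170 = 0.5160 d.
L(t_c) = L₀ e^(−k_1 t_c) = 6.69 × 0.8727 = 5.838 mg/L, and at the critical point k_r D_c = k_1 L, so D_c = (0.264/0.581) × 5.838 = 2.653 mg/L.
x_c = v t_c = 0.774 m/s × 0.5160 d × 86400 s/d = 34500 m ≈ 34.5 km.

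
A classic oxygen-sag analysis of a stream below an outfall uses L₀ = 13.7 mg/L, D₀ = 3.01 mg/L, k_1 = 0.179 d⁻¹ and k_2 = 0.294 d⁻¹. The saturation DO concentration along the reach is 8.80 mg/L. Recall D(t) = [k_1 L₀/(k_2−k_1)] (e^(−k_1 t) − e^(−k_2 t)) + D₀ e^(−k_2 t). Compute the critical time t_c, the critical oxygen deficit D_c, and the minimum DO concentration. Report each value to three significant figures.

t_c ≈ 2.99 d; D_c ≈ 4.88 mg/L; min DO ≈ 3.92 mg/L

With k_2/k_1 = 1.642 and 1 − D₀(k_2−k_1)/(k_1 L₀) = 0.8588,
t_c = ln(1.642 × 0.8588) / (0.294 − 0.179) = ln(1.411) / 0.1150 = 0.3440/0.1150 = 2.992 d.
D_c = (k_1/k_2) L₀ e^(−k_1 t_c) = (0.179/0.294) × 13.7 × e^(−0.179×2.992) = 0.6088 × 13.7 × 0.5854 = 4.883 mg/L.
Minimum DO = C_s − D_c = 8.80 − 4.883 = 3.917 mg/L.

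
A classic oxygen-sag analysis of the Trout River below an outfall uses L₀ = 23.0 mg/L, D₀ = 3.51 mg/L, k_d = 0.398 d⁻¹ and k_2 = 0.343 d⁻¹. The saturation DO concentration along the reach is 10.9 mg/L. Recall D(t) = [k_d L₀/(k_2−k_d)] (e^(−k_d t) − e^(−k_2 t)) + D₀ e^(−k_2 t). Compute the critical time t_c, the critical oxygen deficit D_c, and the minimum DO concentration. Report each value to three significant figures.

t_c = [1/(k_2−k_d)] ln[(k_2/k_d)(1 − D₀(k_2−k_d)/(k_d L₀))]
= [1/(0.343−0.398)] ln[(0.343/0.398)(1 − 3.51×-0.05500/(0.398×23.0))]
= (1/-0.05500) ln[0.8618 × 1.021] = -18.18 × ln(0.8800) = -18.18 × -0.1279 = 2.325 d.
L(t_c) = L₀ e^(−k_d t_c) = 23.0 × 0.3965 = 9.119 mg/L, and at the critical point k_2 D_c = k_d L, so D_c = (0.398/0.343) × 9.119 = 10.58 mg/L.
Minimum DO = C_s − D_c = 10.9 − 10.58 = 0.3193 mg/L.

t_c ≈ 2.32 d; D_c ≈ 10.6 mg/L; min DO ≈ 0.319 mg/L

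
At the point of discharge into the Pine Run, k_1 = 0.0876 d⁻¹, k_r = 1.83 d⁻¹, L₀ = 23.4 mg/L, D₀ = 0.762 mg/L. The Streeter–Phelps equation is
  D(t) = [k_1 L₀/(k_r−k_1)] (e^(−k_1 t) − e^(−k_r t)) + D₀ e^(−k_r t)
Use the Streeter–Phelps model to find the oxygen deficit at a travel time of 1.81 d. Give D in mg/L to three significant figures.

D ≈ 0.989 mg/L

k_1 L₀/(k_r−k_1) = 0.0876×23.4/(1.83−0.0876) = 2.050/1.742 = 1.176 mg/L.
e^(−k_1 t) = e^(−0.0876×1.810) = 0.8534; e^(−k_r t) = e^(−1.83×1.810) = 0.03643.
D = 1.176 × (0.8534 − 0.03643) + 0.762 × 0.03643 = 0.9611 + 0.02776 = 0.9889 mg/L.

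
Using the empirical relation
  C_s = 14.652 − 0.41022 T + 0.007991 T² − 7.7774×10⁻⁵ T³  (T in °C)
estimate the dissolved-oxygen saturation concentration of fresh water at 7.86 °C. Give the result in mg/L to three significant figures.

C_s = 14.652 − 0.41022×7.86 + 0.007991×7.86² − 7.7774×10⁻⁵×7.86³ = 11.88 mg/L.

C_s ≈ 11.9 mg/L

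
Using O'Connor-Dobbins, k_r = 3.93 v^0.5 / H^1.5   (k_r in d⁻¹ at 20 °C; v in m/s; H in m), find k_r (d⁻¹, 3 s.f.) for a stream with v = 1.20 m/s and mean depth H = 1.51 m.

k_r ≈ 2.32 d⁻¹

k_r = 3.93 × 1.20^0.5 / 1.51^1.5 = 3.93 × 1.095 / 1.856 = 2.320 d⁻¹.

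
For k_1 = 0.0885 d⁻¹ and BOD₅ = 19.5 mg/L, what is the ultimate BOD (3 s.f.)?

L₀ ≈ 54.5 mg/L

BOD₅ = L₀(1 − e^(−5k_1)) ⇒ L₀ = BOD₅ / (1 − e^(−5×0.0885))
= 19.5 / (1 − 0.6424) = 19.5 / 0.3576 = 54.53 mg/L.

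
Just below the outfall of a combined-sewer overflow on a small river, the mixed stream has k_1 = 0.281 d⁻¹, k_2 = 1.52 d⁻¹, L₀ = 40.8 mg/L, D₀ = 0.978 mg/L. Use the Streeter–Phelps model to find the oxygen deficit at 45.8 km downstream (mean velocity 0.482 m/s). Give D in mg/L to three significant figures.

Travel time t = x/v = 45.8 km / (0.482 m/s) = 45800 m / 0.482 m/s = 95020 s = 1.100 d.
k_1 L₀/(k_2−k_1) = 0.281×40.8/(1.52−0.281) = 11.46/1.239 = 9.253 mg/L.
e^(−k_1 t) = e^(−0.281×1.100) = 0.7342; e^(−k_2 t) = e^(−1.52×1.100) = 0.1879.
D = 9.253 × (0.7342 − 0.1879) + 0.978 × 0.1879 = 5.054 + 0.1838 = 5.238 mg/L.

D ≈ 5.24 mg/L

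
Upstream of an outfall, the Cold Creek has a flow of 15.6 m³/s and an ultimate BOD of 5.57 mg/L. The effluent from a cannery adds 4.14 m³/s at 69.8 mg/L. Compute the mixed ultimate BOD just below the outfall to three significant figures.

Flow-weighted mixing: C = (Q_r C_r + Q_w C_w)/(Q_r + Q_w)
= (15.6×5.57 + 4.14×69.8)/(15.6 + 4.14) = 375.9/19.74 = 19.04 mg/L.

19.0 mg/L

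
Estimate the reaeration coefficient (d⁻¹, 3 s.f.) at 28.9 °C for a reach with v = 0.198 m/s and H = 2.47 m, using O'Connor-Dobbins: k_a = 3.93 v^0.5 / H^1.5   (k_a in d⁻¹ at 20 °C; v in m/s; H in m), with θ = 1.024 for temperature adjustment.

k_a(20) = 3.93 × 0.198^0.5 / 2.47^1.5 = 3.93 × 0.4450 / 3.882 = 0.4505 d⁻¹.
k_a(28.9) = 0.4505 × 1.024^(28.9−20) = 0.4505 × 1.235 = 0.5564 d⁻¹.

k_a ≈ 0.556 d⁻¹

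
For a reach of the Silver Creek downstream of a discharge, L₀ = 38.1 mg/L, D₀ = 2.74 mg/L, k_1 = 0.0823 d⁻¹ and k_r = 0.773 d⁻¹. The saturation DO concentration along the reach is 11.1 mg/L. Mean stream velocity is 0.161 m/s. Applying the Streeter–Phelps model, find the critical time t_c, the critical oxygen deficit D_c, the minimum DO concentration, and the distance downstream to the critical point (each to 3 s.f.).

t_c = [1/(k_r−k_1)] ln[(k_r/k_1)(1 − D₀(k_r−k_1)/(k_1 L₀))]
= [1/(0.773−0.0823)] ln[(0.773/0.0823)(1 − 2.74×0.6907/(0.0823×38.1))]
= (1/0.6907) ln[9.392 × 0.3964] = 1.448 × ln(3.724) = 1.448 × 1.315 = 1.903 d.
D_c = (k_1/k_r) L₀ e^(−k_1 t_c) = (0.0823/0.773) × 38.1 × e^(−0.0823×1.903) = 0.1065 × 38.1 × 0.8550 = 3.468 mg/L.
Minimum DO = C_s − D_c = 11.1 − 3.468 = 7.632 mg/L.
x_c = v t_c = 0.161 m/s × 1.903 d × 86400 s/d = 26480 m ≈ 26.5 km.

t_c ≈ 1.90 d; D_c ≈ 3.47 mg/L; min DO ≈ 7.63 mg/L; x_c ≈ 26.5 km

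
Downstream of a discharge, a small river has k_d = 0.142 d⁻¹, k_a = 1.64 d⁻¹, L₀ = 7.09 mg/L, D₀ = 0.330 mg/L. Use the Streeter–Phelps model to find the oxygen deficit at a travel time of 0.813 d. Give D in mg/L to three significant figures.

k_d L₀/(k_a−k_d) = 0.142×7.09/(1.64−0.142) = 1.007/1.498 = 0.6721 mg/L.
e^(−k_d t) = e^(−0.142×0.8130) = 0.8910; e^(−k_a t) = e^(−1.64×0.8130) = 0.2636.
D = 0.6721 × (0.8910 − 0.2636) + 0.330 × 0.2636 = 0.4216 + 0.08699 = 0.5086 mg/L.

D ≈ 0.509 mg/L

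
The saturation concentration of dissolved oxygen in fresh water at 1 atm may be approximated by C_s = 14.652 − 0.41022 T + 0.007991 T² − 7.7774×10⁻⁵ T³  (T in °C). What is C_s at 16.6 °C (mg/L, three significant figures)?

C_s ≈ 9.69 mg/L

C_s = 14.652 − 0.41022×16.6 + 0.007991×16.6² − 7.7774×10⁻⁵×16.6³ = 9.689 mg/L.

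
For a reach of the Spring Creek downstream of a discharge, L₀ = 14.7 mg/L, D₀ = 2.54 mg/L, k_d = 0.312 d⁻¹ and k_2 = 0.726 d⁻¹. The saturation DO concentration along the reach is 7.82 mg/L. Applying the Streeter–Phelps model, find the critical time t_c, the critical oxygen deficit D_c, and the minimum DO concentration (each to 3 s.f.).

At the critical point dD/dt = 0, so k_d L₀ e^(−k_d t) = k_2 D. Substituting D(t) from the Streeter–Phelps equation and solving for t gives
t_c = ln[(k_2/k_d)(1 − D₀(k_2−k_d)/(k_d L₀))] / (k_2−k_d).
Here k_2−k_d = 0.4140 d⁻¹ and 1 − D₀(k_2−k_d)/(k_d L₀) = 1 − 2.54×0.4140/(0.312×14.7) = 0.7707, so
t_c = ln(2.327 × 0.7707) / 0.4140 = 0.5841 / 0.4140 = 1.411 d.
D_c = (k_d/k_2) L₀ e^(−k_d t_c) = (0.312/0.726) × 14.7 × e^(−0.312×1.411) = 0.4298 × 14.7 × 0.6439 = 4.068 mg/L.
Minimum DO = C_s − D_c = 7.82 − 4.068 = 3.752 mg/L.

t_c ≈ 1.41 d; D_c ≈ 4.07 mg/L; min DO ≈ 3.75 mg/L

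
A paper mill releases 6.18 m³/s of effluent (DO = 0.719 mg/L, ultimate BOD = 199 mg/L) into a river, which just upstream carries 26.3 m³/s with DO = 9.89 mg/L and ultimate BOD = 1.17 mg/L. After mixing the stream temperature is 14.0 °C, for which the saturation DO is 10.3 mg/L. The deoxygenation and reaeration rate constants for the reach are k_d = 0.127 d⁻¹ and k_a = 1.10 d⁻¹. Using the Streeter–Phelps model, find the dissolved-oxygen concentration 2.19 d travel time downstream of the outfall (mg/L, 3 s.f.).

DO ≈ 6.73 mg/L

Mixed DO = (26.3×9.89 + 6.18×0.719)/(26.3+6.18) = 264.6/32.48 = 8.145 mg/L.
Mixed L₀ = (26.3×1.17 + 6.18×199)/(32.48) = 1261/32.48 = 38.81 mg/L.
Initial deficit D₀ = C_s − DO₀ = 10.3 − 8.145 = 2.155 mg/L.
D(2.19) = [0.127×38.81/(1.10−0.127)](e^(−0.127×2.19) − e^(−1.10×2.19)) + 2.155 e^(−1.10×2.19)
= 5.066 × (0.7572 − 0.08991) + 2.155 × 0.08991 = 3.574 mg/L.
DO = 10.3 − 3.574 = 6.726 mg/L.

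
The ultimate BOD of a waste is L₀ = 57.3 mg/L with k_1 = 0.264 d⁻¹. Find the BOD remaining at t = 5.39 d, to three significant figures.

L_t = L₀ e^(−k_1 t) = 57.3 × e^(−0.264×5.39) = 57.3 × 0.2410 = 13.81 mg/L.

L ≈ 13.8 mg/L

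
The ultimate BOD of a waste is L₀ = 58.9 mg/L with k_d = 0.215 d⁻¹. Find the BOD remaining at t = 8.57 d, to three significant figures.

L ≈ 9.33 mg/L

L_t = L₀ e^(−k_d t) = 58.9 × e^(−0.215×8.57) = 58.9 × 0.1584 = 9.331 mg/L.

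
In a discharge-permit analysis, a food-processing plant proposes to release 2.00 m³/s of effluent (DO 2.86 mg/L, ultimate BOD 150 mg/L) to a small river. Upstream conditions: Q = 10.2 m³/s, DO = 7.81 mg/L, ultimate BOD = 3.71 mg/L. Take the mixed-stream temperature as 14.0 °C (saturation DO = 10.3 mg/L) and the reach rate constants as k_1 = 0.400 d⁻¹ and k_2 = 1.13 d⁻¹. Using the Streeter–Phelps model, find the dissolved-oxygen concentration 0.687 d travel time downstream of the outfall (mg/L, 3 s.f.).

DO ≈ 4.23 mg/L

Mixed DO = (10.2×7.81 + 2.00×2.86)/(10.2+2.00) = 85.38/12.20 = 6.999 mg/L.
Mixed L₀ = (10.2×3.71 + 2.00×150)/(12.20) = 337.8/12.20 = 27.69 mg/L.
Initial deficit D₀ = C_s − DO₀ = 10.3 − 6.999 = 3.301 mg/L.
D(0.687) = [0.400×27.69/(1.13−0.400)](e^(−0.400×0.687) − e^(−1.13×0.687)) + 3.301 e^(−1.13×0.687)
= 15.17 × (0.7597 − 0.4601) + 3.301 × 0.4601 = 6.065 mg/L.
DO = 10.3 − 6.065 = 4.235 mg/L.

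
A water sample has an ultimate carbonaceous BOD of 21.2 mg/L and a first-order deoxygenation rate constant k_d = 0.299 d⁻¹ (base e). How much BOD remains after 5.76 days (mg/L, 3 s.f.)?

L_t = L₀ e^(−k_d t) = 21.2 × e^(−0.299×5.76) = 21.2 × 0.1787 = 3.788 mg/L.

L ≈ 3.79 mg/L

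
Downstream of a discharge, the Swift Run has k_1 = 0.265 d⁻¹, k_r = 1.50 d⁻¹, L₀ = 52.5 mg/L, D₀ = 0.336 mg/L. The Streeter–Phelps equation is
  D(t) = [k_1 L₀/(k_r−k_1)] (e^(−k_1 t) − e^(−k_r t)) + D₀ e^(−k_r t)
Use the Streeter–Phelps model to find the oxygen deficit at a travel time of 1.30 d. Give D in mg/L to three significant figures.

D ≈ 6.43 mg/L

k_1 L₀/(k_r−k_1) = 0.265×52.5/(1.50−0.265) = 13.91/1.235 = 11.27 mg/L.
e^(−k_1 t) = e^(−0.265×1.300) = 0.7086; e^(−k_r t) = e^(−1.50×1.300) = 0.1423.
D = 11.27 × (0.7086 − 0.1423) + 0.336 × 0.1423 = 6.379 + 0.04780 = 6.427 mg/L.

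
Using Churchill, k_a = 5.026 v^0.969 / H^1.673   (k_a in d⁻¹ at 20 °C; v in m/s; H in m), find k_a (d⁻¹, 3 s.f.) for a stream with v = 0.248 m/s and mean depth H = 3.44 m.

k_a = 5.026 × 0.248^0.969 / 3.44^1.673 = 5.026 × 0.2590 / 7.901 = 0.1647 d⁻¹.

k_a ≈ 0.165 d⁻¹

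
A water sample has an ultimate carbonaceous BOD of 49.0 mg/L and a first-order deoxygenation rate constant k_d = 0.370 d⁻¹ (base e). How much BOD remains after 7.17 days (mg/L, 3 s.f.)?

L ≈ 3.45 mg/L

L_t = L₀ e^(−k_d t) = 49.0 × e^(−0.370×7.17) = 49.0 × 0.07045 = 3.452 mg/L.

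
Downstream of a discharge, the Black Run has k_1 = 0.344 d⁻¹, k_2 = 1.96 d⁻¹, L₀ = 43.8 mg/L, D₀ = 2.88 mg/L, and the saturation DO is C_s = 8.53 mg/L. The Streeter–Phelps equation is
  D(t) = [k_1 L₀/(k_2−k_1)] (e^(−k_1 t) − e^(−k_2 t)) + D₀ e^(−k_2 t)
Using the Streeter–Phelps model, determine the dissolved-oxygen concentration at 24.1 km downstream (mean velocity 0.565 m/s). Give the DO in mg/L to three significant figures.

Travel time t = x/v = 24.1 km / (0.565 m/s) = 24100 m / 0.565 m/s = 42650 s = 0.4937 d.
k_1 L₀/(k_2−k_1) = 0.344×43.8/(1.96−0.344) = 15.07/1.616 = 9.324 mg/L.
e^(−k_1 t) = e^(−0.344×0.4937) = 0.8438; e^(−k_2 t) = e^(−1.96×0.4937) = 0.3800.
D = 9.324 × (0.8438 − 0.3800) + 2.88 × 0.3800 = 4.325 + 1.094 = 5.419 mg/L.
DO = C_s − D = 8.53 − 5.419 = 3.111 mg/L.

DO ≈ 3.11 mg/L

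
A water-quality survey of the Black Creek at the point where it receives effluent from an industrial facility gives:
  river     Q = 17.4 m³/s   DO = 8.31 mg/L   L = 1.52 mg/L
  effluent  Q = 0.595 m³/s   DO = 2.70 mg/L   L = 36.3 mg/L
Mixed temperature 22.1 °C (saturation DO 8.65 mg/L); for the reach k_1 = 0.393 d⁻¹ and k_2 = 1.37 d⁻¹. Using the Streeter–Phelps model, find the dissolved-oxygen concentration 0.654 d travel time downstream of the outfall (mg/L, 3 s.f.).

Mixed DO = (17.4×8.31 + 0.595×2.70)/(17.4+0.595) = 146.2/17.99 = 8.125 mg/L.
Mixed L₀ = (17.4×1.52 + 0.595×36.3)/(17.99) = 48.05/17.99 = 2.670 mg/L.
Initial deficit D₀ = C_s − DO₀ = 8.65 − 8.125 = 0.5255 mg/L.
D(0.654) = [0.393×2.670/(1.37−0.393)](e^(−0.393×0.654) − e^(−1.37×0.654)) + 0.5255 e^(−1.37×0.654)
= 1.074 × (0.7734 − 0.4082) + 0.5255 × 0.4082 = 0.6067 mg/L.
DO = 8.65 − 0.6067 = 8.043 mg/L.

DO ≈ 8.04 mg/L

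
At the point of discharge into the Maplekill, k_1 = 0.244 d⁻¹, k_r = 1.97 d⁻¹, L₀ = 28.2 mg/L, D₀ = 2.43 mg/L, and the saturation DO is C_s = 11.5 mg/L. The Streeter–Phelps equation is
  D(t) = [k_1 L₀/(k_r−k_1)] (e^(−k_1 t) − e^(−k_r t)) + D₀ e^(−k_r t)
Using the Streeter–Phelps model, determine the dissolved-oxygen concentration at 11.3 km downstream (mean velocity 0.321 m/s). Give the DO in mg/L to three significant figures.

Travel time t = x/v = 11.3 km / (0.321 m/s) = 11300 m / 0.321 m/s = 35200 s = 0.4074 d.
k_1 L₀/(k_r−k_1) = 0.244×28.2/(1.97−0.244) = 6.881/1.726 = 3.987 mg/L.
e^(−k_1 t) = e^(−0.244×0.4074) = 0.9054; e^(−k_r t) = e^(−1.97×0.4074) = 0.4481.
D = 3.987 × (0.9054 − 0.4481) + 2.43 × 0.4481 = 1.823 + 1.089 = 2.912 mg/L.
DO = C_s − D = 11.5 − 2.912 = 8.588 mg/L.

DO ≈ 8.59 mg/L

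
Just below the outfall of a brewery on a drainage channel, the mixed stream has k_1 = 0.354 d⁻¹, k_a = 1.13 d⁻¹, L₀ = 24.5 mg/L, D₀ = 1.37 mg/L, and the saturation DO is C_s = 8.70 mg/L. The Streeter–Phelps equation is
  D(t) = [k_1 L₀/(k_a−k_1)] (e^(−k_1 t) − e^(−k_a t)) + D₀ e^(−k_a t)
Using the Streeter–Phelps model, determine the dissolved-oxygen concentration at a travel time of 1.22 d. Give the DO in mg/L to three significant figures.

DO ≈ 3.91 mg/L

k_1 L₀/(k_a−k_1) = 0.354×24.5/(1.13−0.354) = 8.673/0.7760 = 11.18 mg/L.
e^(−k_1 t) = e^(−0.354×1.220) = 0.6493; e^(−k_a t) = e^(−1.13×1.220) = 0.2519.
D = 11.18 × (0.6493 − 0.2519) + 1.37 × 0.2519 = 4.441 + 0.3451 = 4.786 mg/L.
DO = C_s − D = 8.70 − 4.786 = 3.914 mg/L.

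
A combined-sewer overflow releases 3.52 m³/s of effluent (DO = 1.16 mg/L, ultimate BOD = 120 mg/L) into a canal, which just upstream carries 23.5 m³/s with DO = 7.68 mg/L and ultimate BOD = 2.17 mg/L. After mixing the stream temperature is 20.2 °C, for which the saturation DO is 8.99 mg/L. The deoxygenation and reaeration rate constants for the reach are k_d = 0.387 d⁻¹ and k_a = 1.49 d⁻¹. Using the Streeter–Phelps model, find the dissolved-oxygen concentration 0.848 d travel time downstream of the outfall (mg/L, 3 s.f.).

DO ≈ 5.69 mg/L

Mixed DO = (23.5×7.68 + 3.52×1.16)/(23.5+3.52) = 184.6/27.02 = 6.831 mg/L.
Mixed L₀ = (23.5×2.17 + 3.52×120)/(27.02) = 473.4/27.02 = 17.52 mg/L.
Initial deficit D₀ = C_s − DO₀ = 8.99 − 6.831 = 2.159 mg/L.
D(0.848) = [0.387×17.52/(1.49−0.387)](e^(−0.387×0.848) − e^(−1.49×0.848)) + 2.159 e^(−1.49×0.848)
= 6.147 × (0.7202 − 0.2827) + 2.159 × 0.2827 = 3.300 mg/L.
DO = 8.99 − 3.300 = 5.690 mg/L.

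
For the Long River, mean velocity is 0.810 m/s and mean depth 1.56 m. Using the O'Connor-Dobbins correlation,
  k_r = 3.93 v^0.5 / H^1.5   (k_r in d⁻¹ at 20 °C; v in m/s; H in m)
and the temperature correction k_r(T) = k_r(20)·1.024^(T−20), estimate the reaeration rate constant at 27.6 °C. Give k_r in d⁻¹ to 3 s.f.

k_r(20) = 3.93 × 0.810^0.5 / 1.56^1.5 = 3.93 × 0.9000 / 1.948 = 1.815 d⁻¹.
k_r(27.6) = 1.815 × 1.024^(27.6−20) = 1.815 × 1.198 = 2.174 d⁻¹.

k_r ≈ 2.17 d⁻¹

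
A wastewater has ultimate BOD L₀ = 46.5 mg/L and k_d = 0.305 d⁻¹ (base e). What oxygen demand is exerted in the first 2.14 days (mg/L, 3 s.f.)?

y ≈ 22.3 mg/L

y_t = L₀(1 − e^(−k_d t)) = 46.5 × (1 − e^(−0.305×2.14))
= 46.5 × (1 − 0.5206) = 46.5 × 0.4794 = 22.29 mg/L.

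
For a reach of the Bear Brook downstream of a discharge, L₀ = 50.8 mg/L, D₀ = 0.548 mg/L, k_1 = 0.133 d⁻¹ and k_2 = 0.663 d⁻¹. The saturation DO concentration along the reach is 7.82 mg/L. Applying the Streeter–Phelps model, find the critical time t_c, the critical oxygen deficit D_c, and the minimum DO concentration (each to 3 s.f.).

t_c ≈ 2.95 d; D_c ≈ 6.89 mg/L; min DO ≈ 0.935 mg/L

t_c = [1/(k_2−k_1)] ln[(k_2/k_1)(1 − D₀(k_2−k_1)/(k_1 L₀))]
= [1/(0.663−0.133)] ln[(0.663/0.133)(1 − 0.548×0.5300/(0.133×50.8))]
= (1/0.5300) ln[4.985 × 0.9570] = 1.887 × ln(4.771) = 1.887 × 1.562 = 2.948 d.
D_c = (k_1/k_2) L₀ e^(−k_1 t_c) = (0.133/0.663) × 50.8 × e^(−0.133×2.948) = 0.2006 × 50.8 × 0.6756 = 6.885 mg/L.
Minimum DO = C_s − D_c = 7.82 − 6.885 = 0.9348 mg/L.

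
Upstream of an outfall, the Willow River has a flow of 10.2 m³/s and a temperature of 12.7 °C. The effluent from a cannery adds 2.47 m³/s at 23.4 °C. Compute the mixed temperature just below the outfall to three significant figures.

Flow-weighted mixing: C = (Q_r C_r + Q_w C_w)/(Q_r + Q_w)
= (10.2×12.7 + 2.47×23.4)/(10.2 + 2.47) = 187.3/12.67 = 14.79 °C.

14.8 °C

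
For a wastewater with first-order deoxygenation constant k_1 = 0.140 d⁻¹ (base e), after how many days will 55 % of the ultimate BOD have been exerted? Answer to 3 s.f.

t ≈ 5.70 d

y/L₀ = 1 − e^(−k_1 t) = 0.55 ⇒ e^(−k_1 t) = 0.450
t = −ln(0.450) / 0.140 = 0.7985 / 0.140 = 5.704 d.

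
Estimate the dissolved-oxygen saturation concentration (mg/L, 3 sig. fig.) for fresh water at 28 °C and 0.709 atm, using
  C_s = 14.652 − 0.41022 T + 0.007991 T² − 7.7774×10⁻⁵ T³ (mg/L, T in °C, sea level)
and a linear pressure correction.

C_s ≈ 5.48 mg/L

At sea level: C_s = 14.652 − 0.41022×28 + 0.007991×28² − 7.7774×10⁻⁵×28³ = 7.723 mg/L.
Pressure correction: C_s' = 7.723 × 0.709 = 5.476 mg/L.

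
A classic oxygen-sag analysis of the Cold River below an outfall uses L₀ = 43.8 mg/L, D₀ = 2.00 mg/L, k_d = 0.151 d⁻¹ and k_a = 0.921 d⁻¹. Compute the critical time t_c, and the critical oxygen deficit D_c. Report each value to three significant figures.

t_c ≈ 2.00 d; D_c ≈ 5.31 mg/L

At the critical point dD/dt = 0, so k_d L₀ e^(−k_d t) = k_a D. Substituting D(t) from the Streeter–Phelps equation and solving for t gives
t_c = ln[(k_a/k_d)(1 − D₀(k_a−k_d)/(k_d L₀))] / (k_a−k_d).
Here k_a−k_d = 0.7700 d⁻¹ and 1 − D₀(k_a−k_d)/(k_d L₀) = 1 − 2.00×0.7700/(0.151×43.8) = 0.7672, so
t_c = ln(6.099 × 0.7672) / 0.7700 = 1.543 / 0.7700 = 2.004 d.
L(t_c) = L₀ e^(−k_d t_c) = 43.8 × 0.7389 = 32.36 mg/L, and at the critical point k_a D_c = k_d L, so D_c = (0.151/0.921) × 32.36 = 5.306 mg/L.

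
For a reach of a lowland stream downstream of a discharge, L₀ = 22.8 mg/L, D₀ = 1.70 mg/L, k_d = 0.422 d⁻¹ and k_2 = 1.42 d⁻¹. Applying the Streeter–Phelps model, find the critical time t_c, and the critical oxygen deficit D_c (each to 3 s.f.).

t_c ≈ 1.02 d; D_c ≈ 4.40 mg/L

With k_2/k_d = 3.365 and 1 − D₀(k_2−k_d)/(k_d L₀) = 0.8237,
t_c = ln(3.365 × 0.8237) / (1.42 − 0.422) = ln(2.772) / 0.9980 = 1.019/0.9980 = 1.021 d.
D_c = (k_d/k_2) L₀ e^(−k_d t_c) = (0.422/1.42) × 22.8 × e^(−0.422×1.021) = 0.2972 × 22.8 × 0.6498 = 4.403 mg/L.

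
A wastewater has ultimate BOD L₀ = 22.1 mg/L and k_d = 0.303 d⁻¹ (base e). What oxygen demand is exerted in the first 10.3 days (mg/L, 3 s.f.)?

y_t = L₀(1 − e^(−k_d t)) = 22.1 × (1 − e^(−0.303×10.3))
= 22.1 × (1 − 0.04412) = 22.1 × 0.9559 = 21.13 mg/L.

y ≈ 21.1 mg/L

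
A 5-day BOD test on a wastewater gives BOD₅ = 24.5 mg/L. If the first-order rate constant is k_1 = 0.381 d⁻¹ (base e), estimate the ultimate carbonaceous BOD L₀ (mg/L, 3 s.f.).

L₀ ≈ 28.8 mg/L

BOD₅ = L₀(1 − e^(−5k_1)) ⇒ L₀ = BOD₅ / (1 − e^(−5×0.381))
= 24.5 / (1 − 0.1488) = 24.5 / 0.8512 = 28.78 mg/L.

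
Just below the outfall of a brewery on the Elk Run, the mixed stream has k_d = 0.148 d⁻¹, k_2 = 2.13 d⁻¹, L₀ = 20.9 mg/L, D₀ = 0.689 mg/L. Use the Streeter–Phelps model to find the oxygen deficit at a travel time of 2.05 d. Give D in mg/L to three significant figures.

k_d L₀/(k_2−k_d) = 0.148×20.9/(2.13−0.148) = 3.093/1.982 = 1.561 mg/L.
e^(−k_d t) = e^(−0.148×2.050) = 0.7383; e^(−k_2 t) = e^(−2.13×2.050) = 0.01270.
D = 1.561 × (0.7383 − 0.01270) + 0.689 × 0.01270 = 1.132 + 0.008747 = 1.141 mg/L.

D ≈ 1.14 mg/L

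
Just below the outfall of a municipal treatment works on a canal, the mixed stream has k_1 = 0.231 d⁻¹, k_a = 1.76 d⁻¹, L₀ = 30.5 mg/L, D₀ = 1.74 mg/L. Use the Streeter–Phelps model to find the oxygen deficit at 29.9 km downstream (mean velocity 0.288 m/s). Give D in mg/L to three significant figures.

D ≈ 3.15 mg/L

Travel time t = x/v = 29.9 km / (0.288 m/s) = 29900 m / 0.288 m/s = 103800 s = 1.202 d.
k_1 L₀/(k_a−k_1) = 0.231×30.5/(1.76−0.231) = 7.046/1.529 = 4.608 mg/L.
e^(−k_1 t) = e^(−0.231×1.202) = 0.7576; e^(−k_a t) = e^(−1.76×1.202) = 0.1207.
D = 4.608 × (0.7576 − 0.1207) + 1.74 × 0.1207 = 2.935 + 0.2099 = 3.145 mg/L.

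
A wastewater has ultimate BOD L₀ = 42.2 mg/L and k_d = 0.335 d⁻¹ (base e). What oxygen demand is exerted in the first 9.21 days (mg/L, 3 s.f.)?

y ≈ 40.3 mg/L

y_t = L₀(1 − e^(−k_d t)) = 42.2 × (1 − e^(−0.335×9.21))
= 42.2 × (1 − 0.04571) = 42.2 × 0.9543 = 40.27 mg/L.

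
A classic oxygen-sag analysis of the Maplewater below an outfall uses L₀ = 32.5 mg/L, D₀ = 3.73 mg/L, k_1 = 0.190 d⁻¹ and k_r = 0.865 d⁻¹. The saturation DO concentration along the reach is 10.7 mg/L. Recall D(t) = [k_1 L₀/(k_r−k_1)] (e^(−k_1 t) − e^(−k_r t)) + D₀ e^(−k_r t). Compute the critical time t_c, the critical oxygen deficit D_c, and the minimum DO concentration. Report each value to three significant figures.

At the critical point dD/dt = 0, so k_1 L₀ e^(−k_1 t) = k_r D. Substituting D(t) from the Streeter–Phelps equation and solving for t gives
t_c = ln[(k_r/k_1)(1 − D₀(k_r−k_1)/(k_1 L₀))] / (k_r−k_1).
Here k_r−k_1 = 0.6750 d⁻¹ and 1 − D₀(k_r−k_1)/(k_1 L₀) = 1 − 3.73×0.6750/(0.190×32.5) = 0.5923, so
t_c = ln(4.553 × 0.5923) / 0.6750 = 0.9919 / 0.6750 = 1.469 d.
L(t_c) = L₀ e^(−k_1 t_c) = 32.5 × 0.7564 = 24.58 mg/L, and at the critical point k_r D_c = k_1 L, so D_c = (0.190/0.865) × 24.58 = 5.400 mg/L.
Minimum DO = C_s − D_c = 10.7 − 5.400 = 5.300 mg/L.

t_c ≈ 1.47 d; D_c ≈ 5.40 mg/L; min DO ≈ 5.30 mg/L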